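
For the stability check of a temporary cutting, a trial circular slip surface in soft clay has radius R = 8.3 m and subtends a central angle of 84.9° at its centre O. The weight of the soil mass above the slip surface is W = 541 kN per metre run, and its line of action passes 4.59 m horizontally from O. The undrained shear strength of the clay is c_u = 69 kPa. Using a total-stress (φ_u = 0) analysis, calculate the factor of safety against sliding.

FS = 2.84

Taking moments about the centre O, the resisting moment is provided by the undrained shear strength acting along the arc:
Arc length L_a = R·θ = 8.3·(84.9°·π/180) = 8.3·1.4818 = 12.30 m
M_R = c_u·L_a·R = 69·12.30·8.3 = 7043.5 kN·m/m
M_D = W·d = 541·4.59 = 2483.2 kN·m/m
FS = M_R / M_D = 7043.5 / 2483.2 = 2.836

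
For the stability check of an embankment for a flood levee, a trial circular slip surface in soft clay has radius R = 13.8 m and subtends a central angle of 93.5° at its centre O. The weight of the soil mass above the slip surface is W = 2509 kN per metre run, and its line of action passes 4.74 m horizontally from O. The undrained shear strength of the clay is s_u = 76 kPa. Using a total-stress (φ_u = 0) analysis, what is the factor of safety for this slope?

Taking moments about the centre O, the resisting moment is provided by the undrained shear strength acting along the arc:
Arc length L_a = R·θ = 13.8·(93.5°·π/180) = 13.8·1.6319 = 22.52 m
M_R = s_u·L_a·R = 76·22.52·13.8 = 23619.0 kN·m/m
M_D = W·d = 2509·4.74 = 11892.7 kN·m/m
FS = M_R / M_D = 23619.0 / 11892.7 = 1.986

FS = 1.99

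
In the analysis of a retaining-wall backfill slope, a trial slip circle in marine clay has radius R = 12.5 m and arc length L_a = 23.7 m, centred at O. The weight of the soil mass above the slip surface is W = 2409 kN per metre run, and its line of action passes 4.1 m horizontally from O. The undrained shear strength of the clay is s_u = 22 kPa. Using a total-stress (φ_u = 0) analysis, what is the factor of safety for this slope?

Taking moments about the centre O, the resisting moment is provided by the undrained shear strength acting along the arc:
M_R = s_u·L_a·R = 22·23.70·12.5 = 6517.5 kN·m/m
M_D = W·d = 2409·4.1 = 9876.9 kN·m/m
FS = M_R / M_D = 6517.5 / 9876.9 = 0.660

FS = 0.66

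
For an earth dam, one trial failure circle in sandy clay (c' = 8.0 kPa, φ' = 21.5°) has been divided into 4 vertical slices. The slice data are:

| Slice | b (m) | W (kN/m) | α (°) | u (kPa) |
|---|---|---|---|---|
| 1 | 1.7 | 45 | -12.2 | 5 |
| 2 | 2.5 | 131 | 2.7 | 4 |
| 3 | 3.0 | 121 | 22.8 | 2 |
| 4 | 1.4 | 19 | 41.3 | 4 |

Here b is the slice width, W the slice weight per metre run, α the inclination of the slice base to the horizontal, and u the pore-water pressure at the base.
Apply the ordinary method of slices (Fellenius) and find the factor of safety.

Ordinary method of slices: FS = Σ[c'·Δl_i + (W_i cosα_i − u_i·Δl_i)·tanφ'] / Σ W_i sinα_i, with Δl_i = b_i / cosα_i.
Slice 1: Δl = 1.7/cos(-12.2°) = 1.739 m; N'_1 = 45·cos(-12.2°) − 5·1.739 = 35.3; c'Δl = 13.91; W sinα = -9.5
Slice 2: Δl = 2.5/cos2.7° = 2.503 m; N'_2 = 131·cos2.7° − 4·2.503 = 120.8; c'Δl = 20.02; W sinα = 6.2
Slice 3: Δl = 3.0/cos22.8° = 3.254 m; N'_3 = 121·cos22.8° − 2·3.254 = 105.0; c'Δl = 26.03; W sinα = 46.9
Slice 4: Δl = 1.4/cos41.3° = 1.864 m; N'_4 = 19·cos41.3° − 4·1.864 = 6.8; c'Δl = 14.91; W sinα = 12.5
Σc'Δl = 74.9 kN/m; ΣN' = 268.0 kN/m; ΣW sinα = 56.1 kN/m
Resisting = 74.9 + 268.0·tan21.5° = 74.9 + 105.6 = 180.4 kN/m
FS = 180.4 / 56.1 = 3.217

FS = 3.22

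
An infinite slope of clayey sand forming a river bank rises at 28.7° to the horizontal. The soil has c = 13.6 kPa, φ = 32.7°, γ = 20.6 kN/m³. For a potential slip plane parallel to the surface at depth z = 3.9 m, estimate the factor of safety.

FS = 1.57

For an infinite slope with a slip plane parallel to the surface (no pore pressure): FS = [c + γz cos²β tanφ] / [γz sinβ cosβ].
γz = 20.6·3.9 = 80.34 kN/m²
Numerator = 13.6 + 80.34·cos²28.7°·tan32.7° = 13.6 + 80.34·0.7694·0.6420 = 53.283 kPa
Denominator = 80.34·sin28.7°·cos28.7° = 80.34·0.4802·0.8771 = 33.841 kPa
FS = 53.283 / 33.841 = 1.574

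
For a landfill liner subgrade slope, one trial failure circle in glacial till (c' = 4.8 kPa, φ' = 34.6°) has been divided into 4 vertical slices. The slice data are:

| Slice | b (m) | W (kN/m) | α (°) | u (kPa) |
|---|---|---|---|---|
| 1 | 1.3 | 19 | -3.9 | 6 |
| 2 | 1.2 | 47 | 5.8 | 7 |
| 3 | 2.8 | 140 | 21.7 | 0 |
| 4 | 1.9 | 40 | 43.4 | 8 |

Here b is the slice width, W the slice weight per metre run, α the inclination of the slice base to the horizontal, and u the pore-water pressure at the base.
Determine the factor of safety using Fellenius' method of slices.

FS = 2.04

Ordinary method of slices: FS = Σ[c'·Δl_i + (W_i cosα_i − u_i·Δl_i)·tanφ'] / Σ W_i sinα_i, with Δl_i = b_i / cosα_i.
Slice 1: Δl = 1.3/cos(-3.9°) = 1.303 m; N'_1 = 19·cos(-3.9°) − 6·1.303 = 11.1; c'Δl = 6.25; W sinα = -1.3
Slice 2: Δl = 1.2/cos5.8° = 1.206 m; N'_2 = 47·cos5.8° − 7·1.206 = 38.3; c'Δl = 5.79; W sinα = 4.7
Slice 3: Δl = 2.8/cos21.7° = 3.014 m; N'_3 = 140·cos21.7° − 0·3.014 = 130.1; c'Δl = 14.47; W sinα = 51.8
Slice 4: Δl = 1.9/cos43.4° = 2.615 m; N'_4 = 40·cos43.4° − 8·2.615 = 8.1; c'Δl = 12.55; W sinα = 27.5
Σc'Δl = 39.1 kN/m; ΣN' = 187.7 kN/m; ΣW sinα = 82.7 kN/m
Resisting = 39.1 + 187.7·tan34.6° = 39.1 + 129.5 = 168.5 kN/m
FS = 168.5 / 82.7 = 2.038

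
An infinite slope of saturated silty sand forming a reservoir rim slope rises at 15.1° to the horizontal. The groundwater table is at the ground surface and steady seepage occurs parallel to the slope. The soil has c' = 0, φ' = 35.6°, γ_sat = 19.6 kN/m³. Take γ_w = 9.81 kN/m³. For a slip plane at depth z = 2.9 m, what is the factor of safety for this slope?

With seepage parallel to the slope and the water table at the surface, the effective normal stress on the slip plane uses the buoyant unit weight γ' = γ_sat − γ_w while the driving shear stress uses γ_sat:
FS = [c' + γ' z cos²β tanφ'] / [γ_sat z sinβ cosβ]
(For c' = 0 this reduces to FS = (γ'/γ_sat)·tanφ'/tanβ.)
γ' = 19.6 − 9.81 = 9.79 kN/m³
Numerator = 0.0 + 9.79·2.9·cos²15.1°·tan35.6° = 0.0 + 9.79·2.9·0.9321·0.7159 = 18.947 kPa
Denominator = 19.6·2.9·sin15.1°·cos15.1° = 19.6·2.9·0.2605·0.9655 = 14.296 kPa
FS = 18.947 / 14.296 = 1.325

FS = 1.33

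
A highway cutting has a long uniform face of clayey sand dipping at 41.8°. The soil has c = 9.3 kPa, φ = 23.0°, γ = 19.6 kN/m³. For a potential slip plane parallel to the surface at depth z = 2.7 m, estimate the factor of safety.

For an infinite slope with a slip plane parallel to the surface (no pore pressure): FS = [c + γz cos²β tanφ] / [γz sinβ cosβ].
γz = 19.6·2.7 = 52.92 kN/m²
Numerator = 9.3 + 52.92·cos²41.8°·tan23.0° = 9.3 + 52.92·0.5557·0.4245 = 21.784 kPa
Denominator = 52.92·sin41.8°·cos41.8° = 52.92·0.6665·0.7455 = 26.295 kPa
FS = 21.784 / 26.295 = 0.828

FS = 0.83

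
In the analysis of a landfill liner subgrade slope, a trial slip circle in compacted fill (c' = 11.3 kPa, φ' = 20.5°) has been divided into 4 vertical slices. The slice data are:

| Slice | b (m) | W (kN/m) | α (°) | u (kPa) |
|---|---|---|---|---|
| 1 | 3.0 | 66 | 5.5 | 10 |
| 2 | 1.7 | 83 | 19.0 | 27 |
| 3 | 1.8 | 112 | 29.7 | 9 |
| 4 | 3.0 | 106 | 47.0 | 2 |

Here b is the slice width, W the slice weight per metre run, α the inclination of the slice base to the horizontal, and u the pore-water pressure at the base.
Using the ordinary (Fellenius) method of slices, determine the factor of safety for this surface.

FS = 1.23

Ordinary method of slices: FS = Σ[c'·Δl_i + (W_i cosα_i − u_i·Δl_i)·tanφ'] / Σ W_i sinα_i, with Δl_i = b_i / cosα_i.
Slice 1: Δl = 3.0/cos5.5° = 3.014 m; N'_1 = 66·cos5.5° − 10·3.014 = 35.6; c'Δl = 34.06; W sinα = 6.3
Slice 2: Δl = 1.7/cos19.0° = 1.798 m; N'_2 = 83·cos19.0° − 27·1.798 = 29.9; c'Δl = 20.32; W sinα = 27.0
Slice 3: Δl = 1.8/cos29.7° = 2.072 m; N'_3 = 112·cos29.7° − 9·2.072 = 78.6; c'Δl = 23.42; W sinα = 55.5
Slice 4: Δl = 3.0/cos47.0° = 4.399 m; N'_4 = 106·cos47.0° − 2·4.399 = 63.5; c'Δl = 49.71; W sinα = 77.5
Σc'Δl = 127.5 kN/m; ΣN' = 207.6 kN/m; ΣW sinα = 166.4 kN/m
Resisting = 127.5 + 207.6·tan20.5° = 127.5 + 77.6 = 205.1 kN/m
FS = 205.1 / 166.4 = 1.233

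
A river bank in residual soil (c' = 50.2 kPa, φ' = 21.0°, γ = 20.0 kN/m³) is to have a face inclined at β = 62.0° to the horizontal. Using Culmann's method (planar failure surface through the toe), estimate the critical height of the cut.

Culmann's analysis gives the critical failure plane at α_cr = (β + φ')/2 = (62.0 + 21.0)/2 = 41.5°, and the critical height
H_c = (4c'/γ) · sinβ cosφ' / [1 − cos(β − φ')]
    = (4·50.2/20.0) · sin62.0°·cos21.0° / [1 − cos(41.0°)]
    = 10.040 · 0.8829·0.9336 / [1 − 0.7547]
    = 10.040 · 0.8243 / 0.2453
    = 33.74 m

H_c = 33.74 m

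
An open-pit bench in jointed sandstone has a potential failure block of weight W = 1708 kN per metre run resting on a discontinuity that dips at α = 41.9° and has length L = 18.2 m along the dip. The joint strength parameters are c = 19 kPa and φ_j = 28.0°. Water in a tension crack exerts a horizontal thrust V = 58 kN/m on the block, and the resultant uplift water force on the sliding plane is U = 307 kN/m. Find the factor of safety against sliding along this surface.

Resolving the block weight along and normal to the plane and applying the Mohr–Coulomb strength on the joint:
N' = W cosα − U − V sinα = 1708·cos41.9° − 307 − 58·sin41.9° = 925.5 kN/m
Driving force T = W sinα + V cosα = 1708·sin41.9° + 58·cos41.9° = 1183.8 kN/m
Resisting force R = c·L + N'·tanφ_j = 19·18.2 + 925.5·tan28.0° = 345.8 + 492.1 = 837.9 kN/m
FS = R / T = 837.9 / 1183.8 = 0.708

FS = 0.71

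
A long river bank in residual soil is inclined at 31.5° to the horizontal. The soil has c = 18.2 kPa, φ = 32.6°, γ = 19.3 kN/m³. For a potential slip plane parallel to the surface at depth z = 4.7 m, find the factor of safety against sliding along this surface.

For an infinite slope with a slip plane parallel to the surface (no pore pressure): FS = [c + γz cos²β tanφ] / [γz sinβ cosβ].
γz = 19.3·4.7 = 90.71 kN/m²
Numerator = 18.2 + 90.71·cos²31.5°·tan32.6° = 18.2 + 90.71·0.7270·0.6395 = 60.374 kPa
Denominator = 90.71·sin31.5°·cos31.5° = 90.71·0.5225·0.8526 = 40.412 kPa
FS = 60.374 / 40.412 = 1.494

FS = 1.49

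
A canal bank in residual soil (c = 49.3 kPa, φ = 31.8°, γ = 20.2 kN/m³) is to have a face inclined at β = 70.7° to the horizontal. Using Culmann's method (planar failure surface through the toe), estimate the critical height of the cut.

H_c = 35.31 m

Culmann's analysis gives the critical failure plane at α_cr = (β + φ)/2 = (70.7 + 31.8)/2 = 51.2°, and the critical height
H_c = (4c/γ) · sinβ cosφ / [1 − cos(β − φ)]
    = (4·49.3/20.2) · sin70.7°·cos31.8° / [1 − cos(38.9°)]
    = 9.762 · 0.9438·0.8499 / [1 − 0.7782]
    = 9.762 · 0.8021 / 0.2218
    = 35.31 m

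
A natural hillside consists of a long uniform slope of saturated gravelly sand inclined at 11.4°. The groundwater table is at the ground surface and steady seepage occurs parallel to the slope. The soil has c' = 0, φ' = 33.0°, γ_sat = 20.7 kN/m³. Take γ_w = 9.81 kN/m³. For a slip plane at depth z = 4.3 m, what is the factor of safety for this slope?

FS = 1.69

With seepage parallel to the slope and the water table at the surface, the effective normal stress on the slip plane uses the buoyant unit weight γ' = γ_sat − γ_w while the driving shear stress uses γ_sat:
FS = [c' + γ' z cos²β tanφ'] / [γ_sat z sinβ cosβ]
(For c' = 0 this reduces to FS = (γ'/γ_sat)·tanφ'/tanβ.)
γ' = 20.7 − 9.81 = 10.89 kN/m³
Numerator = 0.0 + 10.89·4.3·cos²11.4°·tan33.0° = 0.0 + 10.89·4.3·0.9609·0.6494 = 29.222 kPa
Denominator = 20.7·4.3·sin11.4°·cos11.4° = 20.7·4.3·0.1977·0.9803 = 17.246 kPa
FS = 29.222 / 17.246 = 1.694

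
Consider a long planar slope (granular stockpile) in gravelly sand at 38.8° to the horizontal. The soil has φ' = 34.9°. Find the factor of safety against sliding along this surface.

For a dry cohesionless infinite slope the factor of safety is FS = tanφ' / tanβ.
FS = tan34.9° / tan38.8° = 0.6976 / 0.8040 = 0.868

FS = 0.87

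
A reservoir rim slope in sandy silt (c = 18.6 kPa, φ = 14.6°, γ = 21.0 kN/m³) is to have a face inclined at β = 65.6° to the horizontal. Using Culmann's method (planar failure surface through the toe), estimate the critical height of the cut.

Culmann's analysis gives the critical failure plane at α_cr = (β + φ)/2 = (65.6 + 14.6)/2 = 40.1°, and the critical height
H_c = (4c/γ) · sinβ cosφ / [1 − cos(β − φ)]
    = (4·18.6/21.0) · sin65.6°·cos14.6° / [1 − cos(51.0°)]
    = 3.543 · 0.9107·0.9677 / [1 − 0.6293]
    = 3.543 · 0.8813 / 0.3707
    = 8.42 m

H_c = 8.42 m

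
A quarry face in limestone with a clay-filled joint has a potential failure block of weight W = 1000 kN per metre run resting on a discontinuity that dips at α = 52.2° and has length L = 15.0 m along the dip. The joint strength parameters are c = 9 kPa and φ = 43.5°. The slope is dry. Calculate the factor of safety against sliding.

Resolving the block weight along and normal to the plane and applying the Mohr–Coulomb strength on the joint:
N' = W cosα = 1000·cos52.2° = 612.9 kN/m
Driving force T = W sinα = 1000·sin52.2° = 790.2 kN/m
Resisting force R = c·L + N'·tanφ = 9·15.0 + 612.9·tan43.5° = 135.0 + 581.6 = 716.6 kN/m
FS = R / T = 716.6 / 790.2 = 0.907

FS = 0.91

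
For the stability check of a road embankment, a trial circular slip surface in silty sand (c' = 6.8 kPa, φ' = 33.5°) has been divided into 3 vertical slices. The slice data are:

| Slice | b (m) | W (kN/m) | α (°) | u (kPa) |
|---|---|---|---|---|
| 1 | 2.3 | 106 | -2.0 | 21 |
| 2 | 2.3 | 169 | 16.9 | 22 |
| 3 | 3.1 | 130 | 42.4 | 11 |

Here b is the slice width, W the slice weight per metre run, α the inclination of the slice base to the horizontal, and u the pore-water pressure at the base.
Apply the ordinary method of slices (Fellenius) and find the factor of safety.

Ordinary method of slices: FS = Σ[c'·Δl_i + (W_i cosα_i − u_i·Δl_i)·tanφ'] / Σ W_i sinα_i, with Δl_i = b_i / cosα_i.
Slice 1: Δl = 2.3/cos(-2.0°) = 2.301 m; N'_1 = 106·cos(-2.0°) − 21·2.301 = 57.6; c'Δl = 15.65; W sinα = -3.7
Slice 2: Δl = 2.3/cos16.9° = 2.404 m; N'_2 = 169·cos16.9° − 22·2.404 = 108.8; c'Δl = 16.35; W sinα = 49.1
Slice 3: Δl = 3.1/cos42.4° = 4.198 m; N'_3 = 130·cos42.4° − 11·4.198 = 49.8; c'Δl = 28.55; W sinα = 87.7
Σc'Δl = 60.5 kN/m; ΣN' = 216.2 kN/m; ΣW sinα = 133.1 kN/m
Resisting = 60.5 + 216.2·tan33.5° = 60.5 + 143.1 = 203.7 kN/m
FS = 203.7 / 133.1 = 1.530

FS = 1.53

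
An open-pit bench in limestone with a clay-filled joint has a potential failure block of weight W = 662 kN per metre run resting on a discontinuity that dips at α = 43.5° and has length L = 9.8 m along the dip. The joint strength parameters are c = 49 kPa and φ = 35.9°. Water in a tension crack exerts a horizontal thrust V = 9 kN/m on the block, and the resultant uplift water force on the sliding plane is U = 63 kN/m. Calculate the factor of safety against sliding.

FS = 1.68

Resolving the block weight along and normal to the plane and applying the Mohr–Coulomb strength on the joint:
N' = W cosα − U − V sinα = 662·cos43.5° − 63 − 9·sin43.5° = 411.0 kN/m
Driving force T = W sinα + V cosα = 662·sin43.5° + 9·cos43.5° = 462.2 kN/m
Resisting force R = c·L + N'·tanφ = 49·9.8 + 411.0·tan35.9° = 480.2 + 297.5 = 777.7 kN/m
FS = R / T = 777.7 / 462.2 = 1.683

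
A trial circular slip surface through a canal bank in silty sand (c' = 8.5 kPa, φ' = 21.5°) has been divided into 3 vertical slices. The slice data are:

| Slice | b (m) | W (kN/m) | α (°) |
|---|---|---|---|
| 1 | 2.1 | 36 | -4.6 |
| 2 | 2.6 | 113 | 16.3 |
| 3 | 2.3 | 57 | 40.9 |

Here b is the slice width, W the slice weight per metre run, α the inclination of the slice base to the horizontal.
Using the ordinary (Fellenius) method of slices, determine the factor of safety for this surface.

FS = 2.13

Ordinary method of slices: FS = Σ[c'·Δl_i + (W_i cosα_i)·tanφ'] / Σ W_i sinα_i, with Δl_i = b_i / cosα_i.
Slice 1: Δl = 2.1/cos(-4.6°) = 2.107 m; N'_1 = 36·cos(-4.6°) = 35.9; c'Δl = 17.91; W sinα = -2.9
Slice 2: Δl = 2.6/cos16.3° = 2.709 m; N'_2 = 113·cos16.3° = 108.5; c'Δl = 23.03; W sinα = 31.7
Slice 3: Δl = 2.3/cos40.9° = 3.043 m; N'_3 = 57·cos40.9° = 43.1; c'Δl = 25.86; W sinα = 37.3
Σc'Δl = 66.8 kN/m; ΣN' = 187.4 kN/m; ΣW sinα = 66.1 kN/m
Resisting = 66.8 + 187.4·tan21.5° = 66.8 + 73.8 = 140.6 kN/m
FS = 140.6 / 66.1 = 2.126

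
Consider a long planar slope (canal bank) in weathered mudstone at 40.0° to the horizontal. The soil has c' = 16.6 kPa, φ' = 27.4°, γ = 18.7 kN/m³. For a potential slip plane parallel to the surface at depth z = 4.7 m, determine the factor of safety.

For an infinite slope with a slip plane parallel to the surface (no pore pressure): FS = [c' + γz cos²β tanφ'] / [γz sinβ cosβ].
γz = 18.7·4.7 = 87.89 kN/m²
Numerator = 16.6 + 87.89·cos²40.0°·tan27.4° = 16.6 + 87.89·0.5868·0.5184 = 43.334 kPa
Denominator = 87.89·sin40.0°·cos40.0° = 87.89·0.6428·0.7660 = 43.277 kPa
FS = 43.334 / 43.277 = 1.001

FS = 1.00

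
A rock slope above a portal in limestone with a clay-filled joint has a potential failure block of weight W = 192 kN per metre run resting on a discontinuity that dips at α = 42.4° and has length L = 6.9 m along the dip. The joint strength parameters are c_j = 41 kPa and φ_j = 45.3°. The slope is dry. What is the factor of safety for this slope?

Resolving the block weight along and normal to the plane and applying the Mohr–Coulomb strength on the joint:
N' = W cosα = 192·cos42.4° = 141.8 kN/m
Driving force T = W sinα = 192·sin42.4° = 129.5 kN/m
Resisting force R = c_j·L + N'·tanφ_j = 41·6.9 + 141.8·tan45.3° = 282.9 + 143.3 = 426.2 kN/m
FS = R / T = 426.2 / 129.5 = 3.292

FS = 3.29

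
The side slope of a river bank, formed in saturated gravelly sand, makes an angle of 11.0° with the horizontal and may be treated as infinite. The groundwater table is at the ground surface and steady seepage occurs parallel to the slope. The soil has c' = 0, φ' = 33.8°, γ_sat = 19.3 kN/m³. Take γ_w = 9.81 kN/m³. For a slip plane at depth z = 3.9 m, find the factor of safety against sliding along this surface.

With seepage parallel to the slope and the water table at the surface, the effective normal stress on the slip plane uses the buoyant unit weight γ' = γ_sat − γ_w while the driving shear stress uses γ_sat:
FS = [c' + γ' z cos²β tanφ'] / [γ_sat z sinβ cosβ]
(For c' = 0 this reduces to FS = (γ'/γ_sat)·tanφ'/tanβ.)
γ' = 19.3 − 9.81 = 9.49 kN/m³
Numerator = 0.0 + 9.49·3.9·cos²11.0°·tan33.8° = 0.0 + 9.49·3.9·0.9636·0.6694 = 23.875 kPa
Denominator = 19.3·3.9·sin11.0°·cos11.0° = 19.3·3.9·0.1908·0.9816 = 14.098 kPa
FS = 23.875 / 14.098 = 1.693

FS = 1.69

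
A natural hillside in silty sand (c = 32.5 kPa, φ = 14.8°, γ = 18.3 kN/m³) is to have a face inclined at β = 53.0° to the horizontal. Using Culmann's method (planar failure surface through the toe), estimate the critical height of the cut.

Culmann's analysis gives the critical failure plane at α_cr = (β + φ)/2 = (53.0 + 14.8)/2 = 33.9°, and the critical height
H_c = (4c/γ) · sinβ cosφ / [1 − cos(β − φ)]
    = (4·32.5/18.3) · sin53.0°·cos14.8° / [1 − cos(38.2°)]
    = 7.104 · 0.7986·0.9668 / [1 − 0.7859]
    = 7.104 · 0.7721 / 0.2141
    = 25.61 m

H_c = 25.61 m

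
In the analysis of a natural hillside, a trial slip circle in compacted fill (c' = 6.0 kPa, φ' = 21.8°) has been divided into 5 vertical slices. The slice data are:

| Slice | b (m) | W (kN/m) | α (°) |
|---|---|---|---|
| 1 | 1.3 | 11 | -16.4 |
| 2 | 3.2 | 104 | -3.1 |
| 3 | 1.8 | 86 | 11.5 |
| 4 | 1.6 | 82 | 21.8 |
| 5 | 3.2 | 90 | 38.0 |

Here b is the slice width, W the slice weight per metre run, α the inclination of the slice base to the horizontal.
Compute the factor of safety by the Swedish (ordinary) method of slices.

FS = 2.24

Ordinary method of slices: FS = Σ[c'·Δl_i + (W_i cosα_i)·tanφ'] / Σ W_i sinα_i, with Δl_i = b_i / cosα_i.
Slice 1: Δl = 1.3/cos(-16.4°) = 1.355 m; N'_1 = 11·cos(-16.4°) = 10.6; c'Δl = 8.13; W sinα = -3.1
Slice 2: Δl = 3.2/cos(-3.1°) = 3.205 m; N'_2 = 104·cos(-3.1°) = 103.8; c'Δl = 19.23; W sinα = -5.6
Slice 3: Δl = 1.8/cos11.5° = 1.837 m; N'_3 = 86·cos11.5° = 84.3; c'Δl = 11.02; W sinα = 17.1
Slice 4: Δl = 1.6/cos21.8° = 1.723 m; N'_4 = 82·cos21.8° = 76.1; c'Δl = 10.34; W sinα = 30.5
Slice 5: Δl = 3.2/cos38.0° = 4.061 m; N'_5 = 90·cos38.0° = 70.9; c'Δl = 24.37; W sinα = 55.4
Σc'Δl = 73.1 kN/m; ΣN' = 345.7 kN/m; ΣW sinα = 94.3 kN/m
Resisting = 73.1 + 345.7·tan21.8° = 73.1 + 138.3 = 211.4 kN/m
FS = 211.4 / 94.3 = 2.242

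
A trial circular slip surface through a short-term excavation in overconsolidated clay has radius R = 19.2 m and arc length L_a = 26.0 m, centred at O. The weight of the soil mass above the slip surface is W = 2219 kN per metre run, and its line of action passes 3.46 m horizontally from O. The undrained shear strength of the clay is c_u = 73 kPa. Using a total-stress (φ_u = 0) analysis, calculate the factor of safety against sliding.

FS = 4.75

Taking moments about the centre O, the resisting moment is provided by the undrained shear strength acting along the arc:
M_R = c_u·L_a·R = 73·26.00·19.2 = 36441.6 kN·m/m
M_D = W·d = 2219·3.46 = 7677.7 kN·m/m
FS = M_R / M_D = 36441.6 / 7677.7 = 4.746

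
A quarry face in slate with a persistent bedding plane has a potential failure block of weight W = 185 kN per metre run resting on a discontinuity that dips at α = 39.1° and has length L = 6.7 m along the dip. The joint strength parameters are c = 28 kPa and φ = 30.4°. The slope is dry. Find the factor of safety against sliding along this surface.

Resolving the block weight along and normal to the plane and applying the Mohr–Coulomb strength on the joint:
N' = W cosα = 185·cos39.1° = 143.6 kN/m
Driving force T = W sinα = 185·sin39.1° = 116.7 kN/m
Resisting force R = c·L + N'·tanφ = 28·6.7 + 143.6·tan30.4° = 187.6 + 84.2 = 271.8 kN/m
FS = R / T = 271.8 / 116.7 = 2.330

FS = 2.33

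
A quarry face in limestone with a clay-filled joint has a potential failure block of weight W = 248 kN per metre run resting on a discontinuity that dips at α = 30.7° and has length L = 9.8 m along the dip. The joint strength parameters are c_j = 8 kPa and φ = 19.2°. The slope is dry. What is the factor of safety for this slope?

Resolving the block weight along and normal to the plane and applying the Mohr–Coulomb strength on the joint:
N' = W cosα = 248·cos30.7° = 213.2 kN/m
Driving force T = W sinα = 248·sin30.7° = 126.6 kN/m
Resisting force R = c_j·L + N'·tanφ = 8·9.8 + 213.2·tan19.2° = 78.4 + 74.3 = 152.7 kN/m
FS = R / T = 152.7 / 126.6 = 1.206

FS = 1.21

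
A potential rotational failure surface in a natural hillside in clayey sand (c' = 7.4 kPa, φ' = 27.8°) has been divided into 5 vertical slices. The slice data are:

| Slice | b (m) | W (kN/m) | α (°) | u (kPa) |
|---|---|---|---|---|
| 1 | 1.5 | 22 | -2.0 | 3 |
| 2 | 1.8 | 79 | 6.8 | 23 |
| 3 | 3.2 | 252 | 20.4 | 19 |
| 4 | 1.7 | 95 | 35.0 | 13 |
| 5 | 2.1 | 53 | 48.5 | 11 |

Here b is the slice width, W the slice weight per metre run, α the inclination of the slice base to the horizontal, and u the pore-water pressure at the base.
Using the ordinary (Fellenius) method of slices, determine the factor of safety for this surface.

FS = 1.23

Ordinary method of slices: FS = Σ[c'·Δl_i + (W_i cosα_i − u_i·Δl_i)·tanφ'] / Σ W_i sinα_i, with Δl_i = b_i / cosα_i.
Slice 1: Δl = 1.5/cos(-2.0°) = 1.501 m; N'_1 = 22·cos(-2.0°) − 3·1.501 = 17.5; c'Δl = 11.11; W sinα = -0.8
Slice 2: Δl = 1.8/cos6.8° = 1.813 m; N'_2 = 79·cos6.8° − 23·1.813 = 36.8; c'Δl = 13.41; W sinα = 9.4
Slice 3: Δl = 3.2/cos20.4° = 3.414 m; N'_3 = 252·cos20.4° − 19·3.414 = 171.3; c'Δl = 25.26; W sinα = 87.8
Slice 4: Δl = 1.7/cos35.0° = 2.075 m; N'_4 = 95·cos35.0° − 13·2.075 = 50.8; c'Δl = 15.36; W sinα = 54.5
Slice 5: Δl = 2.1/cos48.5° = 3.169 m; N'_5 = 53·cos48.5° − 11·3.169 = 0.3; c'Δl = 23.45; W sinα = 39.7
Σc'Δl = 88.6 kN/m; ΣN' = 276.7 kN/m; ΣW sinα = 190.6 kN/m
Resisting = 88.6 + 276.7·tan27.8° = 88.6 + 145.9 = 234.5 kN/m
FS = 234.5 / 190.6 = 1.230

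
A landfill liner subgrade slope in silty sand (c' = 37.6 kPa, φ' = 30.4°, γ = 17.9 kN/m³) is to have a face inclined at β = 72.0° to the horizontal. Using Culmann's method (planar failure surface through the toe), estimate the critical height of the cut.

Culmann's analysis gives the critical failure plane at α_cr = (β + φ')/2 = (72.0 + 30.4)/2 = 51.2°, and the critical height
H_c = (4c'/γ) · sinβ cosφ' / [1 − cos(β − φ')]
    = (4·37.6/17.9) · sin72.0°·cos30.4° / [1 − cos(41.6°)]
    = 8.402 · 0.9511·0.8625 / [1 − 0.7478]
    = 8.402 · 0.8203 / 0.2522
    = 27.33 m

H_c = 27.33 m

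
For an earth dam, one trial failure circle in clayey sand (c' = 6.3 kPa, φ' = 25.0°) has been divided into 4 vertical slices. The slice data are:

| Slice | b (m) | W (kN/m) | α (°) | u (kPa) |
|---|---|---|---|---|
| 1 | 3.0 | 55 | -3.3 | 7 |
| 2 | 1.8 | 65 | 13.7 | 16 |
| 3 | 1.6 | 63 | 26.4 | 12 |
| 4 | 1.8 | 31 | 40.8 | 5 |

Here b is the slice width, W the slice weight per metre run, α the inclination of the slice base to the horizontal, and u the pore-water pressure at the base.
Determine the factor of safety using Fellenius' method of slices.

Ordinary method of slices: FS = Σ[c'·Δl_i + (W_i cosα_i − u_i·Δl_i)·tanφ'] / Σ W_i sinα_i, with Δl_i = b_i / cosα_i.
Slice 1: Δl = 3.0/cos(-3.3°) = 3.005 m; N'_1 = 55·cos(-3.3°) − 7·3.005 = 33.9; c'Δl = 18.93; W sinα = -3.2
Slice 2: Δl = 1.8/cos13.7° = 1.853 m; N'_2 = 65·cos13.7° − 16·1.853 = 33.5; c'Δl = 11.67; W sinα = 15.4
Slice 3: Δl = 1.6/cos26.4° = 1.786 m; N'_3 = 63·cos26.4° − 12·1.786 = 35.0; c'Δl = 11.25; W sinα = 28.0
Slice 4: Δl = 1.8/cos40.8° = 2.378 m; N'_4 = 31·cos40.8° − 5·2.378 = 11.6; c'Δl = 14.98; W sinα = 20.3
Σc'Δl = 56.8 kN/m; ΣN' = 114.0 kN/m; ΣW sinα = 60.5 kN/m
Resisting = 56.8 + 114.0·tan25.0° = 56.8 + 53.1 = 110.0 kN/m
FS = 110.0 / 60.5 = 1.818

FS = 1.82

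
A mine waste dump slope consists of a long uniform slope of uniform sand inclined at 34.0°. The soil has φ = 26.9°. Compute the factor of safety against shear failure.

For a dry cohesionless infinite slope the factor of safety is FS = tanφ / tanβ.
FS = tan26.9° / tan34.0° = 0.5073 / 0.6745 = 0.752

FS = 0.75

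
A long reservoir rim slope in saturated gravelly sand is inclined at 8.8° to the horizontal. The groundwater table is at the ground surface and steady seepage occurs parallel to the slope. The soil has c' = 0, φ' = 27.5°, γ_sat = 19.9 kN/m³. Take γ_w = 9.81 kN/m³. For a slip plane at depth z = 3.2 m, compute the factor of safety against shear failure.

With seepage parallel to the slope and the water table at the surface, the effective normal stress on the slip plane uses the buoyant unit weight γ' = γ_sat − γ_w while the driving shear stress uses γ_sat:
FS = [c' + γ' z cos²β tanφ'] / [γ_sat z sinβ cosβ]
(For c' = 0 this reduces to FS = (γ'/γ_sat)·tanφ'/tanβ.)
γ' = 19.9 − 9.81 = 10.09 kN/m³
Numerator = 0.0 + 10.09·3.2·cos²8.8°·tan27.5° = 0.0 + 10.09·3.2·0.9766·0.5206 = 16.415 kPa
Denominator = 19.9·3.2·sin8.8°·cos8.8° = 19.9·3.2·0.1530·0.9882 = 9.627 kPa
FS = 16.415 / 9.627 = 1.705

FS = 1.70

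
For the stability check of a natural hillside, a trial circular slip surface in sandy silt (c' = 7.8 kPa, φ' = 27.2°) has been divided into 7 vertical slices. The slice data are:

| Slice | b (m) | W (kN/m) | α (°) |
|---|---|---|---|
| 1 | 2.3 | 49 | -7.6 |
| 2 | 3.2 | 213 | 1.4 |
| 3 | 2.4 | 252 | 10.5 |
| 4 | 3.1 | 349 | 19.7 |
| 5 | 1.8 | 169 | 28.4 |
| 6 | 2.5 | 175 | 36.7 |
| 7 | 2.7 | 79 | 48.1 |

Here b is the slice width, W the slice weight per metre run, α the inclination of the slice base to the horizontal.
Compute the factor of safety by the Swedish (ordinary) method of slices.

FS = 1.89

Ordinary method of slices: FS = Σ[c'·Δl_i + (W_i cosα_i)·tanφ'] / Σ W_i sinα_i, with Δl_i = b_i / cosα_i.
Slice 1: Δl = 2.3/cos(-7.6°) = 2.320 m; N'_1 = 49·cos(-7.6°) = 48.6; c'Δl = 18.10; W sinα = -6.5
Slice 2: Δl = 3.2/cos1.4° = 3.201 m; N'_2 = 213·cos1.4° = 212.9; c'Δl = 24.97; W sinα = 5.2
Slice 3: Δl = 2.4/cos10.5° = 2.441 m; N'_3 = 252·cos10.5° = 247.8; c'Δl = 19.04; W sinα = 45.9
Slice 4: Δl = 3.1/cos19.7° = 3.293 m; N'_4 = 349·cos19.7° = 328.6; c'Δl = 25.68; W sinα = 117.6
Slice 5: Δl = 1.8/cos28.4° = 2.046 m; N'_5 = 169·cos28.4° = 148.7; c'Δl = 15.96; W sinα = 80.4
Slice 6: Δl = 2.5/cos36.7° = 3.118 m; N'_6 = 175·cos36.7° = 140.3; c'Δl = 24.32; W sinα = 104.6
Slice 7: Δl = 2.7/cos48.1° = 4.043 m; N'_7 = 79·cos48.1° = 52.8; c'Δl = 31.53; W sinα = 58.8
Σc'Δl = 159.6 kN/m; ΣN' = 1179.6 kN/m; ΣW sinα = 406.1 kN/m
Resisting = 159.6 + 1179.6·tan27.2° = 159.6 + 606.2 = 765.8 kN/m
FS = 765.8 / 406.1 = 1.886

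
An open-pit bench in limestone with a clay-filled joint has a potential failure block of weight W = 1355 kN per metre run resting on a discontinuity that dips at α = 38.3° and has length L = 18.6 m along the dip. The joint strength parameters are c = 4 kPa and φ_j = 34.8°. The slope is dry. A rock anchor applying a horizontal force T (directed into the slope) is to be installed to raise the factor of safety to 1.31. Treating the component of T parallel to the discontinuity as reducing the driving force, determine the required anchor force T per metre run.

T = 197 kN/m

Resolving forces along and normal to the sliding plane, with the horizontal anchor force T adding T·sinα to the effective normal force and T·cosα acting up the plane against the driving force:
FS = [cL + (W cosα + T sinα) tanφ_j] / [W sinα − T cosα]
Without the anchor: N' = 1063.4 kN/m, driving T_d = 839.8 kN/m, resisting R = 4·18.6 + 1063.4·tan34.8° = 813.5 kN/m, FS = 0.97.
Setting FS = 1.31 and solving for T:
1.31·(839.8 − T cos38.3°) = 813.5 + T sin38.3°·tan34.8°
T·(sin38.3°·tan34.8° + 1.31·cos38.3°) = 1.31·839.8 − 813.5
T·(0.6198·0.6950 + 1.31·0.7848) = 1100.1 − 813.5 = 286.7
T·1.4588 = 286.7
T = 196.5 kN/m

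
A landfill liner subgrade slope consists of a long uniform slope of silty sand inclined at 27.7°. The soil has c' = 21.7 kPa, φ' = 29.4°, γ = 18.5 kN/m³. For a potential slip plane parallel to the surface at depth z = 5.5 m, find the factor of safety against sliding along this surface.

For an infinite slope with a slip plane parallel to the surface (no pore pressure): FS = [c' + γz cos²β tanφ'] / [γz sinβ cosβ].
γz = 18.5·5.5 = 101.75 kN/m²
Numerator = 21.7 + 101.75·cos²27.7°·tan29.4° = 21.7 + 101.75·0.7839·0.5635 = 66.645 kPa
Denominator = 101.75·sin27.7°·cos27.7° = 101.75·0.4648·0.8854 = 41.877 kPa
FS = 66.645 / 41.877 = 1.591

FS = 1.59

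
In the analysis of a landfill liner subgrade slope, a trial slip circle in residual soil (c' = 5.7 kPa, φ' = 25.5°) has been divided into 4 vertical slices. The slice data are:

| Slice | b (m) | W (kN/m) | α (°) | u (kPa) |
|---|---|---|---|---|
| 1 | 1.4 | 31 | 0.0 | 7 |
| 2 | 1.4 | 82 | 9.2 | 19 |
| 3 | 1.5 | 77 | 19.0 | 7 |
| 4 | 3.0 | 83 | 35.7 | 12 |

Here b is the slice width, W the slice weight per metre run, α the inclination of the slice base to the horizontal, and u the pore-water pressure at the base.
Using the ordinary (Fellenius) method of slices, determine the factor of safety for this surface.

Ordinary method of slices: FS = Σ[c'·Δl_i + (W_i cosα_i − u_i·Δl_i)·tanφ'] / Σ W_i sinα_i, with Δl_i = b_i / cosα_i.
Slice 1: Δl = 1.4/cos0.0° = 1.400 m; N'_1 = 31·cos0.0° − 7·1.400 = 21.2; c'Δl = 7.98; W sinα = 0.0
Slice 2: Δl = 1.4/cos9.2° = 1.418 m; N'_2 = 82·cos9.2° − 19·1.418 = 54.0; c'Δl = 8.08; W sinα = 13.1
Slice 3: Δl = 1.5/cos19.0° = 1.586 m; N'_3 = 77·cos19.0° − 7·1.586 = 61.7; c'Δl = 9.04; W sinα = 25.1
Slice 4: Δl = 3.0/cos35.7° = 3.694 m; N'_4 = 83·cos35.7° − 12·3.694 = 23.1; c'Δl = 21.06; W sinα = 48.4
Σc'Δl = 46.2 kN/m; ΣN' = 160.0 kN/m; ΣW sinα = 86.6 kN/m
Resisting = 46.2 + 160.0·tan25.5° = 46.2 + 76.3 = 122.5 kN/m
FS = 122.5 / 86.6 = 1.414

FS = 1.41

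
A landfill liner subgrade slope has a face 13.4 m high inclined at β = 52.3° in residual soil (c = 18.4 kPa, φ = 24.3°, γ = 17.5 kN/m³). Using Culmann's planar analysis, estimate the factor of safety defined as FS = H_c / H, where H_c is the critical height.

FS = 1.93

H_c = (4c/γ) · sinβ cosφ / [1 − cos(β − φ)]
    = (4·18.4/17.5) · sin52.3°·cos24.3° / [1 − cos28.0°]
    = 4.206 · 0.7211 / 0.1171 = 25.91 m
FS = H_c / H = 25.91 / 13.4 = 1.934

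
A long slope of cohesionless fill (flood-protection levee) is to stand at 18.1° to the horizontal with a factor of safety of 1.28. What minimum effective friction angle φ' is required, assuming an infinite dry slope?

φ' = 22.7°

FS = tanφ'/tanβ ⇒ tanφ' = FS · tanβ = 1.28 · tan18.1° = 0.4184
φ' = arctan(0.4184) = 22.70°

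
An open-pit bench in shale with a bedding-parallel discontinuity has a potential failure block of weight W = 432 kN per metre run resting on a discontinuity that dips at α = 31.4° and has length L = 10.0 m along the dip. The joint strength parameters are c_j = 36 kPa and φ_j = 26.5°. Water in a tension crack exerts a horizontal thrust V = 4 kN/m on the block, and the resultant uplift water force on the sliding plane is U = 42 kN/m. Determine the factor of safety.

FS = 2.28

Resolving the block weight along and normal to the plane and applying the Mohr–Coulomb strength on the joint:
N' = W cosα − U − V sinα = 432·cos31.4° − 42 − 4·sin31.4° = 324.6 kN/m
Driving force T = W sinα + V cosα = 432·sin31.4° + 4·cos31.4° = 228.5 kN/m
Resisting force R = c_j·L + N'·tanφ_j = 36·10.0 + 324.6·tan26.5° = 360.0 + 161.9 = 521.9 kN/m
FS = R / T = 521.9 / 228.5 = 2.284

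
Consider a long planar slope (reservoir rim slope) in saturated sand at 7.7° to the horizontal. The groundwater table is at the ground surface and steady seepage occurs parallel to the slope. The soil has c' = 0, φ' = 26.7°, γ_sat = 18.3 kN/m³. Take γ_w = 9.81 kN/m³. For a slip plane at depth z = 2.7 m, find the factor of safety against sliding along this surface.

FS = 1.73

With seepage parallel to the slope and the water table at the surface, the effective normal stress on the slip plane uses the buoyant unit weight γ' = γ_sat − γ_w while the driving shear stress uses γ_sat:
FS = [c' + γ' z cos²β tanφ'] / [γ_sat z sinβ cosβ]
(For c' = 0 this reduces to FS = (γ'/γ_sat)·tanφ'/tanβ.)
γ' = 18.3 − 9.81 = 8.49 kN/m³
Numerator = 0.0 + 8.49·2.7·cos²7.7°·tan26.7° = 0.0 + 8.49·2.7·0.9820·0.5029 = 11.322 kPa
Denominator = 18.3·2.7·sin7.7°·cos7.7° = 18.3·2.7·0.1340·0.9910 = 6.561 kPa
FS = 11.322 / 6.561 = 1.726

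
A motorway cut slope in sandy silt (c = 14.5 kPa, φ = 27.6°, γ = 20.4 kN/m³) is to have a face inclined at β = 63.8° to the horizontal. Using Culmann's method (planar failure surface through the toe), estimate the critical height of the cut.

Culmann's analysis gives the critical failure plane at α_cr = (β + φ)/2 = (63.8 + 27.6)/2 = 45.7°, and the critical height
H_c = (4c/γ) · sinβ cosφ / [1 − cos(β − φ)]
    = (4·14.5/20.4) · sin63.8°·cos27.6° / [1 − cos(36.2°)]
    = 2.843 · 0.8973·0.8862 / [1 − 0.8070]
    = 2.843 · 0.7952 / 0.1930
    = 11.71 m

H_c = 11.71 m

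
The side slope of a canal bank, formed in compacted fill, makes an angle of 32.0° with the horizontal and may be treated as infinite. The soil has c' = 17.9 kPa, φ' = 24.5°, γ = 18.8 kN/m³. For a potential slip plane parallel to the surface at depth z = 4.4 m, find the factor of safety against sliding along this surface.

FS = 1.21

For an infinite slope with a slip plane parallel to the surface (no pore pressure): FS = [c' + γz cos²β tanφ'] / [γz sinβ cosβ].
γz = 18.8·4.4 = 82.72 kN/m²
Numerator = 17.9 + 82.72·cos²32.0°·tan24.5° = 17.9 + 82.72·0.7192·0.4557 = 45.012 kPa
Denominator = 82.72·sin32.0°·cos32.0° = 82.72·0.5299·0.8480 = 37.174 kPa
FS = 45.012 / 37.174 = 1.211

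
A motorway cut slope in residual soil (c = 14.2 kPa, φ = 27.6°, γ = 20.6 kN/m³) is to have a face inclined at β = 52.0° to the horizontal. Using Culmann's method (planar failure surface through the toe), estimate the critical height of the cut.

Culmann's analysis gives the critical failure plane at α_cr = (β + φ)/2 = (52.0 + 27.6)/2 = 39.8°, and the critical height
H_c = (4c/γ) · sinβ cosφ / [1 − cos(β − φ)]
    = (4·14.2/20.6) · sin52.0°·cos27.6° / [1 − cos(24.4°)]
    = 2.757 · 0.7880·0.8862 / [1 − 0.9107]
    = 2.757 · 0.6983 / 0.0893
    = 21.56 m

H_c = 21.56 m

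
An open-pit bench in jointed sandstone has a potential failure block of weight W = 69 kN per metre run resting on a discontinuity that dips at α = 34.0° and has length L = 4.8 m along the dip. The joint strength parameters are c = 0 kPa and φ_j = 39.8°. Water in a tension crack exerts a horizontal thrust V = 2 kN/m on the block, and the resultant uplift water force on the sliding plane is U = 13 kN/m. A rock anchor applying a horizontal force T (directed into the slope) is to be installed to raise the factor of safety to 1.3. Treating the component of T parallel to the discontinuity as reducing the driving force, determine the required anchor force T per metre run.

Resolving forces along and normal to the sliding plane, with the horizontal anchor force T adding T·sinα to the effective normal force and T·cosα acting up the plane against the driving force:
FS = [cL + (W cosα − U − V sinα + T sinα) tanφ_j] / [W sinα + V cosα − T cosα]
Without the anchor: N' = 43.1 kN/m, driving T_d = 40.2 kN/m, resisting R = 0·4.8 + 43.1·tan39.8° = 35.9 kN/m, FS = 0.89.
Setting FS = 1.3 and solving for T:
1.3·(40.2 − T cos34.0°) = 35.9 + T sin34.0°·tan39.8°
T·(sin34.0°·tan39.8° + 1.3·cos34.0°) = 1.3·40.2 − 35.9
T·(0.5592·0.8332 + 1.3·0.8290) = 52.3 − 35.9 = 16.4
T·1.5437 = 16.4
T = 10.6 kN/m

T = 11 kN/m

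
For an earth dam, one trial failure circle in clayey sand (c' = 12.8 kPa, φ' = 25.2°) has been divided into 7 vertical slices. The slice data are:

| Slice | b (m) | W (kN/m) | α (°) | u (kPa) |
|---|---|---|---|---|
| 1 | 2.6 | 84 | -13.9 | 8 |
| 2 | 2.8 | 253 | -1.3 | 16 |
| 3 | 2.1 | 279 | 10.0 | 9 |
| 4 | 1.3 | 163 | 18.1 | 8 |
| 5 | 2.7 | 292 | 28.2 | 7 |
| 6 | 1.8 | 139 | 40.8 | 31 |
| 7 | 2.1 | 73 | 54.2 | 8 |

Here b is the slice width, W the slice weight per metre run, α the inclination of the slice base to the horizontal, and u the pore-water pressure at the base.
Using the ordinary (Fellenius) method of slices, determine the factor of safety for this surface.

Ordinary method of slices: FS = Σ[c'·Δl_i + (W_i cosα_i − u_i·Δl_i)·tanφ'] / Σ W_i sinα_i, with Δl_i = b_i / cosα_i.
Slice 1: Δl = 2.6/cos(-13.9°) = 2.678 m; N'_1 = 84·cos(-13.9°) − 8·2.678 = 60.1; c'Δl = 34.28; W sinα = -20.2
Slice 2: Δl = 2.8/cos(-1.3°) = 2.801 m; N'_2 = 253·cos(-1.3°) − 16·2.801 = 208.1; c'Δl = 35.85; W sinα = -5.7
Slice 3: Δl = 2.1/cos10.0° = 2.132 m; N'_3 = 279·cos10.0° − 9·2.132 = 255.6; c'Δl = 27.29; W sinα = 48.4
Slice 4: Δl = 1.3/cos18.1° = 1.368 m; N'_4 = 163·cos18.1° − 8·1.368 = 144.0; c'Δl = 17.51; W sinα = 50.6
Slice 5: Δl = 2.7/cos28.2° = 3.064 m; N'_5 = 292·cos28.2° − 7·3.064 = 235.9; c'Δl = 39.21; W sinα = 138.0
Slice 6: Δl = 1.8/cos40.8° = 2.378 m; N'_6 = 139·cos40.8° − 31·2.378 = 31.5; c'Δl = 30.44; W sinα = 90.8
Slice 7: Δl = 2.1/cos54.2° = 3.590 m; N'_7 = 73·cos54.2° − 8·3.590 = 14.0; c'Δl = 45.95; W sinα = 59.2
Σc'Δl = 230.5 kN/m; ΣN' = 949.2 kN/m; ΣW sinα = 361.2 kN/m
Resisting = 230.5 + 949.2·tan25.2° = 230.5 + 446.7 = 677.2 kN/m
FS = 677.2 / 361.2 = 1.875

FS = 1.87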